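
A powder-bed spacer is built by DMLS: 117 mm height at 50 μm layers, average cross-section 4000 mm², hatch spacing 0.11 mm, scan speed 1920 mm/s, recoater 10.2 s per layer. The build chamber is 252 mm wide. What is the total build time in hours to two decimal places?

Number of layers: 117 / 0.05 → 2340 (rounded up).
Hatch length per layer = 4000 / 0.11 = 36363.6 mm.
Scan time per layer = 36363.6 / 1920, so 18.9394 s.
Per-layer time = 18.9394 + 10.2, so 29.1394 s.
2340 layers × 29.1394 s/layer = 68186.196 s, i.e. 18.94 hours.

18.94 hours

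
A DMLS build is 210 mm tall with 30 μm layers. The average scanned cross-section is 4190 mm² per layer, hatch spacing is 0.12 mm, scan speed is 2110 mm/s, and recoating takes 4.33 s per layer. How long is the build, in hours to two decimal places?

40.60 hours

Layers = ⌈210/0.03⌉ = 7000.
Scan path per layer = 4190 / 0.12 = 34916.7 mm.
Per-layer scan time = 34916.7 / 2110 = 16.5482 s.
Layer cycle: 16.5482 + 4.33 → 20.8782 s.
7000 layers × 20.8782 s/layer = 146147.4 s, i.e. 40.60 hours.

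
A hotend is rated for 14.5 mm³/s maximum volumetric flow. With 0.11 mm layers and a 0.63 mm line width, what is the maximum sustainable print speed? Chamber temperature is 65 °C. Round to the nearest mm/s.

Bead cross-section = 0.11 × 0.63, so 0.0693 mm².
Max speed = 14.5 / 0.0693 = 209.24 ≈ 209 mm/s.

209 mm/s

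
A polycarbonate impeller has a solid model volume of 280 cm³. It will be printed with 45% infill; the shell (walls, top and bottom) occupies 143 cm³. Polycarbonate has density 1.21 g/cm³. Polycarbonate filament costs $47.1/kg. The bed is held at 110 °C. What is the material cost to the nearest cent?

$11.66

Volume inside the shell = 280 − 143 = 137 cm³.
Infill deposited: 0.45 × 137 → 61.65 cm³.
Deposited volume = 143 + 61.65, so 204.65 cm³.
Mass = 204.65 × 1.21 = 247.6265 g.
At $47.1/kg: 247.6265/1000 × 47.1 = $11.66.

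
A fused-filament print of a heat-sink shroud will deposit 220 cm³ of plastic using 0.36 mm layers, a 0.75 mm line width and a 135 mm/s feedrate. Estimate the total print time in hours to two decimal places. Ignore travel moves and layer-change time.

Bead cross-section = 0.36 × 0.75, so 0.27 mm².
Total extruded path = 220000/0.27 = 814814.8 mm.
Extrusion time: 814814.8 / 135 → 6035.7 s.
Converting: 6035.7 s = 1.68 hours.

1.68 hours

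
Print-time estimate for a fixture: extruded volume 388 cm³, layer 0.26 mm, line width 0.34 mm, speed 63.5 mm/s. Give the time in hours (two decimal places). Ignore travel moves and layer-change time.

Bead cross-section = 0.26 × 0.34, so 0.0884 mm².
Total extruded path = 388000/0.0884 = 4389140.3 mm.
Time extruding: 4389140.3 / 63.5 → 69120.3 s.
That's 69120.3 s → 19.20 hours.

19.20 hours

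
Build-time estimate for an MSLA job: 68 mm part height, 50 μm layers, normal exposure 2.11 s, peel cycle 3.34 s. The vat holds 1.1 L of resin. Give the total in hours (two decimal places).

2.06 hours

Number of layers: 68 / 0.05 → 1360 (rounded up).
Per-layer time: 2.11 + 3.34 → 5.45 s.
Build time: 1360 × 5.45 s = 7412 s, i.e. 2.06 hours.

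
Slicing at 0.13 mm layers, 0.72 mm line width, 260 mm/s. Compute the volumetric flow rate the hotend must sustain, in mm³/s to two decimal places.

A = 0.13 × 0.72, so 0.0936 mm².
Q = v·A = 260 × 0.0936 = 24.34 mm³/s.

24.34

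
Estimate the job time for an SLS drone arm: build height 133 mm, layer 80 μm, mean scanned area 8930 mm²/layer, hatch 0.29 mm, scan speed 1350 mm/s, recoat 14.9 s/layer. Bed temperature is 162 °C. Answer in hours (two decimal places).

17.42 hours

Layer count = ceil(133 / 0.08) = 1663.
Per-layer scan distance: 8930 / 0.29 → 30793.1 mm.
Scan time per layer = 30793.1 / 1350, so 22.8097 s.
Time per layer = 22.8097 + 14.9, so 37.7097 s.
Build time = 1663 × 37.7097 = 62711.2311 s = 17.42 hours.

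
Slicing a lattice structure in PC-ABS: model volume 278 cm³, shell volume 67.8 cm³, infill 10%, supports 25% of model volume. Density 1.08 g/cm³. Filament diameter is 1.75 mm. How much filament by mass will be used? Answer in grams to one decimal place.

Infill region = 278 − 67.8, so 210.2 cm³.
Infill volume = 0.10 × 210.2, so 21.02 cm³.
Support = 0.25 × 278, so 69.5 cm³.
Total printed volume: 67.8 + 21.02 + 69.5 → 158.32 cm³.
Mass = 158.32 × 1.08, so 170.9856 g.

171.0 g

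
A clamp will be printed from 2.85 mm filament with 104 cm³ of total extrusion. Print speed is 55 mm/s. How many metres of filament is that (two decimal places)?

Cross-section of 2.85 mm filament: π·(2.85/2)² = 6.3794 mm².
Length = 104 cm³ / 6.3794 mm² = 104000 / 6.3794 = 16302.47 mm = 16.30 m.

16.30 m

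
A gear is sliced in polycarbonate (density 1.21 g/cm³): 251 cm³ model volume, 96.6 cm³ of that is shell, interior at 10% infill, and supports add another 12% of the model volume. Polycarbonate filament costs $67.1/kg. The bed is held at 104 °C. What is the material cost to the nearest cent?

Interior volume: 251 − 96.6 → 154.4 cm³.
Infill volume: 0.10 × 154.4 → 15.44 cm³.
Support = 0.12 × 251 = 30.12 cm³.
Total extruded = 96.6 + 15.44 + 30.12, so 142.16 cm³.
Mass = 142.16 × 1.21, so 172.0136 g.
At $67.1/kg: 172.0136/1000 × 67.1 = $11.54.

$11.54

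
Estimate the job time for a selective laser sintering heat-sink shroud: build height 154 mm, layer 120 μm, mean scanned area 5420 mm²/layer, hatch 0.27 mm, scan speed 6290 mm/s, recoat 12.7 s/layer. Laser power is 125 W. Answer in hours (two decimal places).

Number of layers: 154 / 0.12 → 1284 (rounded up).
Scan path per layer: 5420 / 0.27 → 20074.1 mm.
Scan time per layer = 20074.1 / 6290, so 3.1914 s.
Per-layer time = 3.1914 + 12.7 = 15.8914 s.
1284 layers × 15.8914 s/layer = 20404.5576 s, i.e. 5.67 hours.

5.67 hours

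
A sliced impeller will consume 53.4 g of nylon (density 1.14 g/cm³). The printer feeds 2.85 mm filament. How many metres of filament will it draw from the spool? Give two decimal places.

Volume = 53.4 g / 1.14 g·cm⁻³ = 46.8421 cm³ = 46842.1 mm³.
A = π r² = π × 1.425² = 6.3794 mm².
L = V/A = 46842.1/6.3794 = 7342.71 mm → 7.34 m.

7.34 m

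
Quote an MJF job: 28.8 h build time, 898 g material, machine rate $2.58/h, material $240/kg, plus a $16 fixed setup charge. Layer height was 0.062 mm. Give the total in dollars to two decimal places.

Machine cost: 2.58 × 28.8 → $74.304.
Feedstock cost = 240 × 898/1000, so $215.52.
Adding setup: 74.304 + 215.52 + 16 → 305.824 ≈ $305.82.

$305.82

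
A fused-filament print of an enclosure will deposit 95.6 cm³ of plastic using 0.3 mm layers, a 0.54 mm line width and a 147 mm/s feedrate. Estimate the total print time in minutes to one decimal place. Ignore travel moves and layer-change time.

66.9 minutes

Extrusion cross-section = 0.3 × 0.54, so 0.162 mm².
Toolpath length = 95.6 cm³ / 0.162 mm² = 95600 / 0.162 = 590123.5 mm.
Print-move time = 590123.5 / 147 = 4014.4 s.
Converting: 4014.4 s = 66.9 minutes.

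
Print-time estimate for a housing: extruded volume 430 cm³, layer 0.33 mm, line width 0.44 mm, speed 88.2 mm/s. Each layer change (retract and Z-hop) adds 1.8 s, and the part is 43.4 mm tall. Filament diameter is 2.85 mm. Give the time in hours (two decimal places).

9.39 hours

Bead cross-section: 0.33 × 0.44 → 0.1452 mm².
Total extruded path = 430000/0.1452 = 2961432.5 mm.
Extrusion time = 2961432.5 / 88.2 = 33576.3 s.
Layer count = ceil(43.4 / 0.33) = 132.
Non-print overhead: 132 × 1.8 → 237.6 s.
Altogether 33576.3 + 237.6 = 33813.9 s, i.e. 9.39 hours.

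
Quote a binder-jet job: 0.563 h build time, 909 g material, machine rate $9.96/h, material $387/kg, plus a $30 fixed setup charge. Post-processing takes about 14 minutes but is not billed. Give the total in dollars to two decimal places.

$387.39

Time charge = 9.96 × 0.563, so $5.60748.
Material charge: 387 × 909/1000 → $351.783.
Total = 5.60748 + 351.783 + 30 = 387.39048 ≈ $387.39.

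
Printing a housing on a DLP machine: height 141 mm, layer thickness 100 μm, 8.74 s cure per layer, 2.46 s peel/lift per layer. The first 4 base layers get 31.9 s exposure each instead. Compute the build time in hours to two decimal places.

Layers = ⌈141/0.1⌉ = 1410.
Base layers = 4 × (31.9 + 2.46) = 137.44 s.
Regular layers: 1406 × (8.74 + 2.46) → 15747.2 s.
Sum: 137.44 + 15747.2 = 15884.64 s → 4.41 hours.

4.41 hours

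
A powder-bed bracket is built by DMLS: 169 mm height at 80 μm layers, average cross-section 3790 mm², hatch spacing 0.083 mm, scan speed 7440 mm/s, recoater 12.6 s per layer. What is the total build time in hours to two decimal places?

Number of layers: 169 / 0.08 → 2113 (rounded up).
Scan path per layer = 3790 / 0.083, so 45662.7 mm.
Scan time per layer = 45662.7 / 7440 = 6.1375 s.
Layer cycle = 6.1375 + 12.6 = 18.7375 s.
Build time = 2113 × 18.7375 = 39592.3375 s = 11.00 hours.

11.00 hours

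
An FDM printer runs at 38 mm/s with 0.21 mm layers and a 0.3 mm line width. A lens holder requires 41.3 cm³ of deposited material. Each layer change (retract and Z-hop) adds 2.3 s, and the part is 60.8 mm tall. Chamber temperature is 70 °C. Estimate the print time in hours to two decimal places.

Extrusion cross-section: 0.21 × 0.3 → 0.063 mm².
Toolpath length = 41.3 cm³ / 0.063 mm² = 41300 / 0.063 = 655555.6 mm.
Extrusion time = 655555.6 / 38 = 17251.5 s.
Number of layers: 60.8 / 0.21 → 290 (rounded up).
Layer-change overhead = 290 × 2.3 = 667 s.
Altogether 17251.5 + 667 = 17918.5 s, i.e. 4.98 hours.

4.98 hours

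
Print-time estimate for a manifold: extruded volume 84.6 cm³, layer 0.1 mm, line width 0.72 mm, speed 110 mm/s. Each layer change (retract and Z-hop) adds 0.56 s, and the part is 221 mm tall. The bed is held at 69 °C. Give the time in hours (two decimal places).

Line area: 0.1 × 0.72 → 0.072 mm².
Path length: 84600 mm³ / 0.072 mm² → 1175000 mm.
Extrusion time = 1175000 / 110, so 10681.8 s.
Layer count = ceil(221 / 0.1) = 2210.
Layer-change overhead = 2210 × 0.56, so 1237.6 s.
Total = 10681.8 + 1237.6 = 11919.4 s = 3.31 hours.

3.31 hours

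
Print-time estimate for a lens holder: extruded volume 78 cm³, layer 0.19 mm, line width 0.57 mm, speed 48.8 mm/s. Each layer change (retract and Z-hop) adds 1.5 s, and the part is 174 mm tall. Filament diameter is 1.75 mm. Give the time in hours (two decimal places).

Bead cross-section = 0.19 × 0.57, so 0.1083 mm².
Toolpath length = 78 cm³ / 0.1083 mm² = 78000 / 0.1083 = 720221.6 mm.
Print-move time = 720221.6 / 48.8, so 14758.6 s.
Number of layers: 174 / 0.19 → 916 (rounded up).
Non-print overhead = 916 × 1.5 = 1374 s.
Altogether 14758.6 + 1374 = 16132.6 s, i.e. 4.48 hours.

4.48 hours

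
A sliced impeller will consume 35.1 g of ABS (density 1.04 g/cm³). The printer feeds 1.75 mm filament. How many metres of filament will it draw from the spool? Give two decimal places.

Extruded volume: 35.1/1.04 = 33.75 cm³ (33750 mm³).
A = π r² = π × 0.875² = 2.4053 mm².
L = V/A = 33750/2.4053 = 14031.51 mm → 14.03 m.

14.03 m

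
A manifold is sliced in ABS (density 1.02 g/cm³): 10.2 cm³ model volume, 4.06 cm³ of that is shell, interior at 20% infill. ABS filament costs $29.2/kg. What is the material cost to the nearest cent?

$0.16

Volume inside the shell = 10.2 − 4.06, so 6.14 cm³.
Infill volume = 0.20 × 6.14, so 1.228 cm³.
Total extruded = 4.06 + 1.228 = 5.288 cm³.
Mass = 5.288 × 1.02 = 5.39376 g.
At $29.2/kg: 5.39376/1000 × 29.2 = $0.16.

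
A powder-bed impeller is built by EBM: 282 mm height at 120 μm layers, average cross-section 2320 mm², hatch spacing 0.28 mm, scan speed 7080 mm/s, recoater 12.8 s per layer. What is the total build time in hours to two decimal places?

Layers = ⌈282/0.12⌉ = 2350.
Per-layer scan distance: 2320 / 0.28 → 8285.7 mm.
Per-layer scan time = 8285.7 / 7080, so 1.1703 s.
Per-layer time = 1.1703 + 12.8 = 13.9703 s.
2350 layers × 13.9703 s/layer = 32830.205 s, i.e. 9.12 hours.

9.12 hours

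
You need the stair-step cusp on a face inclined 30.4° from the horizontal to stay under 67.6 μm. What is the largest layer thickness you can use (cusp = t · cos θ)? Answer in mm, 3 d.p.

0.078 mm

cos(30.4°) = 0.8625; t_max = 0.0676/0.8625 = 0.078 mm.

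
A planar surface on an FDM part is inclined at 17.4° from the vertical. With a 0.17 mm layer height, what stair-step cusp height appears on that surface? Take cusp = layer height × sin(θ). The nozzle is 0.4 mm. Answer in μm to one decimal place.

sin(17.4°) = 0.2990, so cusp = 0.17 × 0.2990 = 0.05083 mm → 50.8 μm.

50.8 μm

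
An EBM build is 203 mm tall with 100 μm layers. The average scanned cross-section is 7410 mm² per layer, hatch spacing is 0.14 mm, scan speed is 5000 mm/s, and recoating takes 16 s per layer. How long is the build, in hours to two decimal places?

14.99 hours

Number of layers: 203 / 0.1 → 2030 (rounded up).
Hatch length per layer = 7410 / 0.14, so 52928.6 mm.
Scan time per layer = 52928.6 / 5000 = 10.5857 s.
Time per layer = 10.5857 + 16 = 26.5857 s.
2030 layers × 26.5857 s/layer = 53968.971 s, i.e. 14.99 hours.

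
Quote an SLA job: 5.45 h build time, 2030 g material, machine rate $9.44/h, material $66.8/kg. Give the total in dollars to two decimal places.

$187.05

Time charge = 9.44 × 5.45, so $51.448.
Material cost: 66.8 × 2030/1000 → $135.604.
Job cost: 51.448 + 135.604 = 187.052 ≈ $187.05.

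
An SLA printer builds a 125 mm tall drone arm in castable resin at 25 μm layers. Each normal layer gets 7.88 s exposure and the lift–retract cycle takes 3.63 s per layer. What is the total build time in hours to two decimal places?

15.99 hours

Layer count = ceil(125 / 0.025) = 5000.
Each layer takes = 7.88 + 3.63 = 11.51 s.
Total = 5000 × 11.51 = 57550 s = 15.99 hours.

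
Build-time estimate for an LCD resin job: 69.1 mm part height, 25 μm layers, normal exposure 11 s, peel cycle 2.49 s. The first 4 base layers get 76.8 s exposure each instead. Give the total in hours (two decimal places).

Number of layers: 69.1 / 0.025 → 2764 (rounded up).
Burn-in layers: 4 × (76.8 + 2.49) → 317.16 s.
Remaining layers: 2760 × (11 + 2.49) → 37232.4 s.
Sum: 317.16 + 37232.4 = 37549.56 s → 10.43 hours.

10.43 hours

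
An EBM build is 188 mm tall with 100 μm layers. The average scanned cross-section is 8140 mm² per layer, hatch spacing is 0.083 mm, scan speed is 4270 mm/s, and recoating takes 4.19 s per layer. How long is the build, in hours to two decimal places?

Layer count = ceil(188 / 0.1) = 1880.
Hatch length per layer = 8140 / 0.083 = 98072.3 mm.
Beam time per layer = 98072.3 / 4270 = 22.9678 s.
Time per layer = 22.9678 + 4.19 = 27.1578 s.
Total: 1880 × 27.1578 s = 51056.664 s → 14.18 hours.

14.18 hours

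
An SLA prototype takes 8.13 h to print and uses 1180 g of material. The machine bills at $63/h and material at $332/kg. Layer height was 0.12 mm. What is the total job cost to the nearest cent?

$903.95

Machine cost = 63 × 8.13, so $512.19.
Material charge = 332 × 1180/1000 = $391.76.
Job cost: 512.19 + 391.76 = $903.95.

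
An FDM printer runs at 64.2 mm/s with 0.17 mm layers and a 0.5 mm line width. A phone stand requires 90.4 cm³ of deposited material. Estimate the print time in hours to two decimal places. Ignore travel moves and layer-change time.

Extrusion cross-section = 0.17 × 0.5, so 0.085 mm².
Path length: 90400 mm³ / 0.085 mm² → 1063529.4 mm.
Print-move time = 1063529.4 / 64.2, so 16565.9 s.
Converting: 16565.9 s = 4.60 hours.

4.60 hours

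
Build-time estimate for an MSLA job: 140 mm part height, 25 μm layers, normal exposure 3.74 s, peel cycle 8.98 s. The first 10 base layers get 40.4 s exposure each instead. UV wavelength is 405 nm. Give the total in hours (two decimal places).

Layers = ⌈140/0.025⌉ = 5600.
Base layers = 10 × (40.4 + 8.98), so 493.8 s.
Regular layers = 5590 × (3.74 + 8.98) = 71104.8 s.
Total = 493.8 + 71104.8 = 71598.6 s = 19.89 hours.

19.89 hours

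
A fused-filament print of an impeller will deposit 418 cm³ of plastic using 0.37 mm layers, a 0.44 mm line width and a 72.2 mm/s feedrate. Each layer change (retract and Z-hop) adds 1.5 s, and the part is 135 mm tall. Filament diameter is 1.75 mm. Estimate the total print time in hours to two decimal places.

Extrusion cross-section = 0.37 × 0.44, so 0.1628 mm².
Path length: 418000 mm³ / 0.1628 mm² → 2567567.6 mm.
Time extruding = 2567567.6 / 72.2 = 35561.9 s.
Layer count = ceil(135 / 0.37) = 365.
Non-print overhead: 365 × 1.5 → 547.5 s.
Altogether 35561.9 + 547.5 = 36109.4 s, i.e. 10.03 hours.

10.03 hours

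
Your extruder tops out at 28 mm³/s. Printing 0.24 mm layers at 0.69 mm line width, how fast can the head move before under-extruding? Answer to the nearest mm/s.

Bead cross-section: 0.24 × 0.69 → 0.1656 mm².
v_max = Q/A = 28/0.1656 = 169.08 mm/s → 169 mm/s.

169 mm/s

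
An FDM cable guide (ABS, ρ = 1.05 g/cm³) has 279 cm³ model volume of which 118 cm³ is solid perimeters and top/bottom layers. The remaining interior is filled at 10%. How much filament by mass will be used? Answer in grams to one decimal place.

Infill region: 279 − 118 → 161 cm³.
Infill volume = 0.10 × 161, so 16.1 cm³.
Deposited volume = 118 + 16.1 = 134.1 cm³.
Mass = 134.1 × 1.05 = 140.805 g.

140.8 g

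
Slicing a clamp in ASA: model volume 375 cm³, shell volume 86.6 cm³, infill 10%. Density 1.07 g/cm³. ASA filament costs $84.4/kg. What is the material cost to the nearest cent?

Volume inside the shell: 375 − 86.6 → 288.4 cm³.
Infill volume = 0.10 × 288.4, so 28.84 cm³.
Total printed volume = 86.6 + 28.84 = 115.44 cm³.
Mass: 115.44 × 1.07 → 123.5208 g.
Cost = 123.5208 g / 1000 × $84.4/kg = $10.43.

$10.43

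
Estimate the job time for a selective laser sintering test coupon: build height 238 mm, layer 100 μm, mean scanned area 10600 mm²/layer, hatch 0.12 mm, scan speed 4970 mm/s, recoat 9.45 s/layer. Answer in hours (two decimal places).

18.00 hours

Number of layers: 238 / 0.1 → 2380 (rounded up).
Hatch length per layer: 10600 / 0.12 → 88333.3 mm.
Scan time per layer = 88333.3 / 4970 = 17.7733 s.
Layer cycle = 17.7733 + 9.45, so 27.2233 s.
Total: 2380 × 27.2233 s = 64791.454 s → 18.00 hours.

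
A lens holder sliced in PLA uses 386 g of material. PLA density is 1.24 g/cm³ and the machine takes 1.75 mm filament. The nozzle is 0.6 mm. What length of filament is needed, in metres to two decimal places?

Volume = 386 g / 1.24 g·cm⁻³ = 311.2903 cm³ = 311290.3 mm³.
A = π r² = π × 0.875² = 2.4053 mm².
L = V/A = 311290.3/2.4053 = 129418.49 mm → 129.42 m.

129.42 m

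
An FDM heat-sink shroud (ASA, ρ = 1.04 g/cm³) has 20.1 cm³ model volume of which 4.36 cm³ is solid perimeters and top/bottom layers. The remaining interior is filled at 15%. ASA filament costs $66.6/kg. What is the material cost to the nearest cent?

Volume inside the shell = 20.1 − 4.36 = 15.74 cm³.
Infill deposited = 0.15 × 15.74, so 2.361 cm³.
Total printed volume = 4.36 + 2.361, so 6.721 cm³.
Mass: 6.721 × 1.04 → 6.98984 g.
At $66.6/kg: 6.98984/1000 × 66.6 = $0.47.

$0.47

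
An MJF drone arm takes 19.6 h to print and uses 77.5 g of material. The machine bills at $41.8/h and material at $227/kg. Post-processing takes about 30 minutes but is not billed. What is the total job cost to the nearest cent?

Machine cost = 41.8 × 19.6, so $819.28.
Material cost: 227 × 77.5/1000 → $17.5925.
Total = 819.28 + 17.5925 = 836.8725 ≈ $836.87.

$836.87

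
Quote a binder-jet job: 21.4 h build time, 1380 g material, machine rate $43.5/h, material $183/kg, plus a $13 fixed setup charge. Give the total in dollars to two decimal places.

$1196.44

Machine-time cost: 43.5 × 21.4 → $930.90.
Material charge = 183 × 1380/1000 = $252.54.
Total = 930.90 + 252.54 + 13 = $1196.44.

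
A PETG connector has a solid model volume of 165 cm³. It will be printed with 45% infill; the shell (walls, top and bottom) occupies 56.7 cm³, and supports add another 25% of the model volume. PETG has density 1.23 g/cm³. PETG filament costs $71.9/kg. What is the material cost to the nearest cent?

Volume inside the shell = 165 − 56.7 = 108.3 cm³.
Infill deposited: 0.45 × 108.3 → 48.735 cm³.
Support: 0.25 × 165 → 41.25 cm³.
Total extruded = 56.7 + 48.735 + 41.25, so 146.685 cm³.
Mass: 146.685 × 1.23 → 180.42255 g.
At $71.9/kg: 180.42255/1000 × 71.9 = $12.97.

$12.97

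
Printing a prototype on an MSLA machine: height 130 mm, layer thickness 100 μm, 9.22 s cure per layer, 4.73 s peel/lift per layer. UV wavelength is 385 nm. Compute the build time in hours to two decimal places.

Number of layers: 130 / 0.1 → 1300 (rounded up).
Each layer takes = 9.22 + 4.73 = 13.95 s.
Build time: 1300 × 13.95 s = 18135 s, i.e. 5.04 hours.

5.04 hours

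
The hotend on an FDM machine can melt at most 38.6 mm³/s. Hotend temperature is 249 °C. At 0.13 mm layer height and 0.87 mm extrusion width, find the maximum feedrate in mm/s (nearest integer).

341 mm/s

A = 0.13 × 0.87, so 0.1131 mm².
Max speed = 38.6 / 0.1131 = 341.29 ≈ 341 mm/s.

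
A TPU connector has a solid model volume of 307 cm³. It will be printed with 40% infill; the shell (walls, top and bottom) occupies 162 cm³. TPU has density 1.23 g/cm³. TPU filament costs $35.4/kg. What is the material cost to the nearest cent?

Infill region = 307 − 162, so 145 cm³.
Infill volume: 0.40 × 145 → 58 cm³.
Total printed volume: 162 + 58 → 220 cm³.
Mass = 220 × 1.23 = 270.6 g.
Cost = 270.6 g / 1000 × $35.4/kg = $9.58.

$9.58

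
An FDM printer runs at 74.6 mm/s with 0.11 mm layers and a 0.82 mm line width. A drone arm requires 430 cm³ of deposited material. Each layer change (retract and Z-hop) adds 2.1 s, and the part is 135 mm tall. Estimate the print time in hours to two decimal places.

Bead cross-section = 0.11 × 0.82 = 0.0902 mm².
Path length: 430000 mm³ / 0.0902 mm² → 4767184 mm.
Extrusion time = 4767184 / 74.6, so 63903.3 s.
Number of layers: 135 / 0.11 → 1228 (rounded up).
Layer-change overhead = 1228 × 2.1, so 2578.8 s.
Total = 63903.3 + 2578.8 = 66482.1 s = 18.47 hours.

18.47 hours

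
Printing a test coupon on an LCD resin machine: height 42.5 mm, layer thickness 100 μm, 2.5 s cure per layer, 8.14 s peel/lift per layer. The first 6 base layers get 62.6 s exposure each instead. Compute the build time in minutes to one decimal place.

81.4 minutes

Layer count = ceil(42.5 / 0.1) = 425.
Burn-in layers: 6 × (62.6 + 8.14) → 424.44 s.
Remaining layers = 419 × (2.5 + 8.14) = 4458.16 s.
Total = 424.44 + 4458.16 = 4882.6 s = 81.4 minutes.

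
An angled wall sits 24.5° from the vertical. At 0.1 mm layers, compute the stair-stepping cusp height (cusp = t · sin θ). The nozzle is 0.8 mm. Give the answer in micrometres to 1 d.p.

Cusp = layer height × sin(24.5°) = 0.1 × 0.4147 = 0.04147 mm = 41.5 μm.

41.5 μm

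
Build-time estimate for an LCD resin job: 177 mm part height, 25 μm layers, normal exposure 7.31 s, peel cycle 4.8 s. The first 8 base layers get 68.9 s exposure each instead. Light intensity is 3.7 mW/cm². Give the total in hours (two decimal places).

23.95 hours

Layer count = ceil(177 / 0.025) = 7080.
Base layers = 8 × (68.9 + 4.8) = 589.6 s.
Normal layers: 7072 × (7.31 + 4.8) → 85641.92 s.
Total = 589.6 + 85641.92 = 86231.52 s = 23.95 hours.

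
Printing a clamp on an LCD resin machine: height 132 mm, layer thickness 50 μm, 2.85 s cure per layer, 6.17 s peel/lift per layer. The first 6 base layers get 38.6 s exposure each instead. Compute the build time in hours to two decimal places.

6.67 hours

Layer count = ceil(132 / 0.05) = 2640.
Burn-in layers: 6 × (38.6 + 6.17) → 268.62 s.
Remaining layers = 2634 × (2.85 + 6.17) = 23758.68 s.
Total = 268.62 + 23758.68 = 24027.3 s = 6.67 hours.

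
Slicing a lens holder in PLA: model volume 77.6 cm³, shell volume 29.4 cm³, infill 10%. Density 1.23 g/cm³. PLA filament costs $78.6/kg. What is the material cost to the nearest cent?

$3.31

Infill region = 77.6 − 29.4, so 48.2 cm³.
Deposited infill = 0.10 × 48.2, so 4.82 cm³.
Deposited volume: 29.4 + 4.82 → 34.22 cm³.
Mass = 34.22 × 1.23 = 42.0906 g.
Cost = 42.0906 g / 1000 × $78.6/kg = $3.31.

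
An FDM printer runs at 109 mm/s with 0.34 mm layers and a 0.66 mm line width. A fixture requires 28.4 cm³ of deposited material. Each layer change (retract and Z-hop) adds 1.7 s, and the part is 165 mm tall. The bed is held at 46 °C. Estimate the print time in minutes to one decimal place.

33.1 minutes

Bead cross-section: 0.34 × 0.66 → 0.2244 mm².
Toolpath length = 28.4 cm³ / 0.2244 mm² = 28400 / 0.2244 = 126559.7 mm.
Time extruding: 126559.7 / 109 → 1161.1 s.
Layers = ⌈165/0.34⌉ = 486.
Non-print overhead = 486 × 1.7, so 826.2 s.
Total = 1161.1 + 826.2 = 1987.3 s = 33.1 minutes.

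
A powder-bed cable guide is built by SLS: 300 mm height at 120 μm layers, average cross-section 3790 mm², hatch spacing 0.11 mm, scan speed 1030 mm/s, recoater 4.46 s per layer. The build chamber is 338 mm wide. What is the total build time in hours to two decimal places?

Layer count = ceil(300 / 0.12) = 2500.
Scan path per layer = 3790 / 0.11 = 34454.5 mm.
Per-layer scan time = 34454.5 / 1030 = 33.451 s.
Time per layer = 33.451 + 4.46 = 37.911 s.
Build time = 2500 × 37.911 = 94777.5 s = 26.33 hours.

26.33 hours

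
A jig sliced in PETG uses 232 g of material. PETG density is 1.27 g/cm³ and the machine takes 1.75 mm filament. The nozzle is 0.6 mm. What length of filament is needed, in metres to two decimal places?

75.95 m

Volume = 232 g / 1.27 g·cm⁻³ = 182.6772 cm³ = 182677.2 mm³.
Filament cross-section = π × (1.75/2)² = 2.4053 mm².
Length = 182677.2 / 2.4053 = 75947.78 mm = 75.95 m.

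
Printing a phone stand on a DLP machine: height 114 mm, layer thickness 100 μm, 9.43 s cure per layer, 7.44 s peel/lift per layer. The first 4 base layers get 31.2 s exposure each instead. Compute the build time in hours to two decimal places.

Layers = ⌈114/0.1⌉ = 1140.
Bottom layers = 4 × (31.2 + 7.44), so 154.56 s.
Normal layers = 1136 × (9.43 + 7.44) = 19164.32 s.
Total = 154.56 + 19164.32 = 19318.88 s = 5.37 hours.

5.37 hours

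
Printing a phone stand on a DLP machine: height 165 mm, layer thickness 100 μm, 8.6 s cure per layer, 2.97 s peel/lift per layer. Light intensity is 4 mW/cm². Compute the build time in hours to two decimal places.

5.30 hours

Layers = ⌈165/0.1⌉ = 1650.
Cycle time = 8.6 + 2.97 = 11.57 s.
Total = 1650 × 11.57 = 19090.5 s = 5.30 hours.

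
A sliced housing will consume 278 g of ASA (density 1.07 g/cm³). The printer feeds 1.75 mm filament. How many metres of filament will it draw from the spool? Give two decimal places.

Extruded volume: 278/1.07 = 259.8131 cm³ (259813.1 mm³).
A = π r² = π × 0.875² = 2.4053 mm².
Length = 259813.1 / 2.4053 = 108016.92 mm = 108.02 m.

108.02 m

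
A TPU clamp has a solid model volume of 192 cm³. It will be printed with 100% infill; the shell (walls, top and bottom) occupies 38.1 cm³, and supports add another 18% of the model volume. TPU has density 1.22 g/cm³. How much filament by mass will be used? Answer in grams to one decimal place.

276.4 g

Volume inside the shell = 192 − 38.1, so 153.9 cm³.
Deposited infill = 1.00 × 153.9, so 153.9 cm³.
Support = 0.18 × 192 = 34.56 cm³.
Deposited volume = 38.1 + 153.9 + 34.56 = 226.56 cm³.
Mass: 226.56 × 1.22 → 276.4032 g.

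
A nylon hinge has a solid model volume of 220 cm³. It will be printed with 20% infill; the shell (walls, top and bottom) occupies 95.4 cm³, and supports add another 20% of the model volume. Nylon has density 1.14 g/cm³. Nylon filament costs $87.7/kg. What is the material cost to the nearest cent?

$16.43

Infill region: 220 − 95.4 → 124.6 cm³.
Infill deposited = 0.20 × 124.6 = 24.92 cm³.
Support = 0.20 × 220 = 44 cm³.
Total extruded = 95.4 + 24.92 + 44, so 164.32 cm³.
Mass = 164.32 × 1.14 = 187.3248 g.
Cost = 187.3248 g / 1000 × $87.7/kg = $16.43.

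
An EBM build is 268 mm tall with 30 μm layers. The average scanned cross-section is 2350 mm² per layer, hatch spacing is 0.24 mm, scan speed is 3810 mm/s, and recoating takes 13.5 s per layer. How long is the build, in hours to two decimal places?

Number of layers: 268 / 0.03 → 8934 (rounded up).
Hatch length per layer: 2350 / 0.24 → 9791.7 mm.
Per-layer scan time = 9791.7 / 3810, so 2.57 s.
Per-layer time = 2.57 + 13.5, so 16.07 s.
8934 layers × 16.07 s/layer = 143569.38 s, i.e. 39.88 hours.

39.88 hours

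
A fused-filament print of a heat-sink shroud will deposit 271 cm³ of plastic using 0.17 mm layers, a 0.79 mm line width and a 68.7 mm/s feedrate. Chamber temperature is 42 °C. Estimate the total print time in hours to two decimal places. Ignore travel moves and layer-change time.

Extrusion cross-section: 0.17 × 0.79 → 0.1343 mm².
Toolpath length = 271 cm³ / 0.1343 mm² = 271000 / 0.1343 = 2017870.4 mm.
Extrusion time = 2017870.4 / 68.7 = 29372.2 s.
29372.2 s = 8.16 hours.

8.16 hours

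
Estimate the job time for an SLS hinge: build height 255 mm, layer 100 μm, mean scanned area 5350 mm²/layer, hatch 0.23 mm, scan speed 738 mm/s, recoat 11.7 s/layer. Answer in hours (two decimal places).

30.61 hours

Layer count = ceil(255 / 0.1) = 2550.
Per-layer scan distance = 5350 / 0.23, so 23260.9 mm.
Scan time per layer = 23260.9 / 738, so 31.5188 s.
Layer cycle = 31.5188 + 11.7, so 43.2188 s.
Total: 2550 × 43.2188 s = 110207.94 s → 30.61 hours.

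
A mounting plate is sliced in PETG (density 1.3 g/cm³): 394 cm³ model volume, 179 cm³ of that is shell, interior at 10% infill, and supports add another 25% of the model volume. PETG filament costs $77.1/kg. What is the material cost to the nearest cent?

Volume inside the shell = 394 − 179 = 215 cm³.
Infill volume: 0.10 × 215 → 21.5 cm³.
Support = 0.25 × 394 = 98.5 cm³.
Total extruded: 179 + 21.5 + 98.5 → 299 cm³.
Mass = 299 × 1.3, so 388.7 g.
At $77.1/kg: 388.7/1000 × 77.1 = $29.97.

$29.97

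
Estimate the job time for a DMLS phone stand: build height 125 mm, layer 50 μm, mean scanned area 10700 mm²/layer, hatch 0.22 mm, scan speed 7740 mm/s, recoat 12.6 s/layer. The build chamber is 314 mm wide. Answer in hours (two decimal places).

Layer count = ceil(125 / 0.05) = 2500.
Scan path per layer = 10700 / 0.22 = 48636.4 mm.
Scan time per layer = 48636.4 / 7740, so 6.2838 s.
Time per layer = 6.2838 + 12.6 = 18.8838 s.
Build time = 2500 × 18.8838 = 47209.5 s = 13.11 hours.

13.11 hours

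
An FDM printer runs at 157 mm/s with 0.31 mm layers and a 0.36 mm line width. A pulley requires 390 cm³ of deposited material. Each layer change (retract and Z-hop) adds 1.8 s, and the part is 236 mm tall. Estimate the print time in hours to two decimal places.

6.56 hours

Bead cross-section: 0.31 × 0.36 → 0.1116 mm².
Total extruded path = 390000/0.1116 = 3494623.7 mm.
Time extruding: 3494623.7 / 157 → 22258.7 s.
Layer count = ceil(236 / 0.31) = 762.
Layer-change overhead: 762 × 1.8 → 1371.6 s.
Altogether 22258.7 + 1371.6 = 23630.3 s, i.e. 6.56 hours.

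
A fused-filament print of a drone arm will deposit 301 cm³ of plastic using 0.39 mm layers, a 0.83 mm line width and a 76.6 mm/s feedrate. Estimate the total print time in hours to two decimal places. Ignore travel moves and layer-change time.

3.37 hours

Extrusion cross-section: 0.39 × 0.83 → 0.3237 mm².
Toolpath length = 301 cm³ / 0.3237 mm² = 301000 / 0.3237 = 929873.3 mm.
Print-move time: 929873.3 / 76.6 → 12139.3 s.
12139.3 s = 3.37 hours.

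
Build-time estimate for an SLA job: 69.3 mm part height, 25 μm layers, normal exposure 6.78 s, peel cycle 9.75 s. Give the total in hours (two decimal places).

12.73 hours

Layers = ⌈69.3/0.025⌉ = 2772.
Each layer takes = 6.78 + 9.75 = 16.53 s.
Build time: 2772 × 16.53 s = 45821.16 s, i.e. 12.73 hours.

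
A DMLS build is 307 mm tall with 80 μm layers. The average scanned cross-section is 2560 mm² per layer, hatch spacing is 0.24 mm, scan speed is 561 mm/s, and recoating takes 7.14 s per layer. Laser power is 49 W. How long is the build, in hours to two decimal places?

Number of layers: 307 / 0.08 → 3838 (rounded up).
Scan path per layer = 2560 / 0.24 = 10666.7 mm.
Scan time per layer: 10666.7 / 561 → 19.0137 s.
Per-layer time = 19.0137 + 7.14, so 26.1537 s.
Build time = 3838 × 26.1537 = 100377.9006 s = 27.88 hours.

27.88 hours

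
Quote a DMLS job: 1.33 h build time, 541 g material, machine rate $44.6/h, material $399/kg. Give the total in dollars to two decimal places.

Machine cost: 44.6 × 1.33 → $59.318.
Material charge = 399 × 541/1000 = $215.859.
Job cost: 59.318 + 215.859 = 275.177 ≈ $275.18.

$275.18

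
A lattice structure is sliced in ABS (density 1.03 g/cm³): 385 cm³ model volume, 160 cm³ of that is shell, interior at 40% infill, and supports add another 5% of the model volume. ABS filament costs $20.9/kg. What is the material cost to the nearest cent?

$5.80

Infill region: 385 − 160 → 225 cm³.
Infill volume = 0.40 × 225 = 90 cm³.
Support = 0.05 × 385 = 19.25 cm³.
Deposited volume = 160 + 90 + 19.25, so 269.25 cm³.
Mass = 269.25 × 1.03 = 277.3275 g.
At $20.9/kg: 277.3275/1000 × 20.9 = $5.80.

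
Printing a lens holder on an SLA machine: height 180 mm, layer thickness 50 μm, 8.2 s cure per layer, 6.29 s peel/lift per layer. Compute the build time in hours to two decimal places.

Number of layers: 180 / 0.05 → 3600 (rounded up).
Cycle time = 8.2 + 6.29, so 14.49 s.
Total = 3600 × 14.49 = 52164 s = 14.49 hours.

14.49 hours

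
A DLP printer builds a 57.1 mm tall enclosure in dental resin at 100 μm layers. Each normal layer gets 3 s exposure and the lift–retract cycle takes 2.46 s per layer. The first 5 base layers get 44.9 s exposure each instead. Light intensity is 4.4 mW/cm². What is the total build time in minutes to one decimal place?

55.5 minutes

Number of layers: 57.1 / 0.1 → 571 (rounded up).
Bottom layers: 5 × (44.9 + 2.46) → 236.8 s.
Regular layers: 566 × (3 + 2.46) → 3090.36 s.
Sum: 236.8 + 3090.36 = 3327.16 s → 55.5 minutes.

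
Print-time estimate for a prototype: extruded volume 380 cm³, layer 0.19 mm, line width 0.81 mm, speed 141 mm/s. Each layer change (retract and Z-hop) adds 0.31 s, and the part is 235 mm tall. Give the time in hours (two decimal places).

Extrusion cross-section: 0.19 × 0.81 → 0.1539 mm².
Total extruded path = 380000/0.1539 = 2469135.8 mm.
Extrusion time = 2469135.8 / 141 = 17511.6 s.
Number of layers: 235 / 0.19 → 1237 (rounded up).
Layer-change overhead: 1237 × 0.31 → 383.47 s.
Altogether 17511.6 + 383.47 = 17895.07 s, i.e. 4.97 hours.

4.97 hours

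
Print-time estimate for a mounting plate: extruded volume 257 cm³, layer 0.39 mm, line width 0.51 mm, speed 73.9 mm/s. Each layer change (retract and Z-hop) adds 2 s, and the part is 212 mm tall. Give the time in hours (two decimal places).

5.16 hours

Extrusion cross-section: 0.39 × 0.51 → 0.1989 mm².
Toolpath length = 257 cm³ / 0.1989 mm² = 257000 / 0.1989 = 1292106.6 mm.
Extrusion time: 1292106.6 / 73.9 → 17484.5 s.
Layers = ⌈212/0.39⌉ = 544.
Non-print overhead: 544 × 2 → 1088 s.
Total = 17484.5 + 1088 = 18572.5 s = 5.16 hours.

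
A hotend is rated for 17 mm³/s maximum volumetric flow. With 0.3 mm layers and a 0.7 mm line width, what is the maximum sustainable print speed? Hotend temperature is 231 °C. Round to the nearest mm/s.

Extrusion cross-section = 0.3 × 0.7 = 0.21 mm².
Max speed = 17 / 0.21 = 80.95 ≈ 81 mm/s.

81 mm/s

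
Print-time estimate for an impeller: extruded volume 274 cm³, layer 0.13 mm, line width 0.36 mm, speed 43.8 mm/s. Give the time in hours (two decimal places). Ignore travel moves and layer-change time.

37.13 hours

Bead cross-section = 0.13 × 0.36 = 0.0468 mm².
Total extruded path = 274000/0.0468 = 5854700.9 mm.
Time extruding = 5854700.9 / 43.8 = 133669 s.
133669 s = 37.13 hours.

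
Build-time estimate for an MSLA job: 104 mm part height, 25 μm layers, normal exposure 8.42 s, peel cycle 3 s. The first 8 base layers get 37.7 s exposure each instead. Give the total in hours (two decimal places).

Number of layers: 104 / 0.025 → 4160 (rounded up).
Bottom layers = 8 × (37.7 + 3), so 325.6 s.
Regular layers: 4152 × (8.42 + 3) → 47415.84 s.
Sum: 325.6 + 47415.84 = 47741.44 s → 13.26 hours.

13.26 hours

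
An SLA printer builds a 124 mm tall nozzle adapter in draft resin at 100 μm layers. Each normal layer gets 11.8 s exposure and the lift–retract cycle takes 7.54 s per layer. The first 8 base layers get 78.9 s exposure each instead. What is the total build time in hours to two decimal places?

Layers = ⌈124/0.1⌉ = 1240.
Base layers = 8 × (78.9 + 7.54) = 691.52 s.
Regular layers: 1232 × (11.8 + 7.54) → 23826.88 s.
Sum: 691.52 + 23826.88 = 24518.4 s → 6.81 hours.

6.81 hours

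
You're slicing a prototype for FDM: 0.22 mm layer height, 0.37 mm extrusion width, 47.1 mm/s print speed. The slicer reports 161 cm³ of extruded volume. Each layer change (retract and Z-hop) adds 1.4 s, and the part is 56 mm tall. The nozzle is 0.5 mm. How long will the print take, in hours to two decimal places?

11.76 hours

Line area = 0.22 × 0.37 = 0.0814 mm².
Total extruded path = 161000/0.0814 = 1977887 mm.
Print-move time: 1977887 / 47.1 → 41993.4 s.
Number of layers: 56 / 0.22 → 255 (rounded up).
Z-hop total = 255 × 1.4, so 357 s.
Total = 41993.4 + 357 = 42350.4 s = 11.76 hours.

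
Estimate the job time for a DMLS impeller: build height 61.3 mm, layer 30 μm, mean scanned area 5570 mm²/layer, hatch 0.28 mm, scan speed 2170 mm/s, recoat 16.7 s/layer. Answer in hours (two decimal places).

14.69 hours

Layers = ⌈61.3/0.03⌉ = 2044.
Hatch length per layer = 5570 / 0.28 = 19892.9 mm.
Laser time per layer = 19892.9 / 2170 = 9.1672 s.
Per-layer time: 9.1672 + 16.7 → 25.8672 s.
Build time = 2044 × 25.8672 = 52872.5568 s = 14.69 hours.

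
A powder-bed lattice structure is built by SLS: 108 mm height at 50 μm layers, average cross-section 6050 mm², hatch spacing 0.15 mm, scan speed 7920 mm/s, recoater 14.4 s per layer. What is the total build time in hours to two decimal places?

Number of layers: 108 / 0.05 → 2160 (rounded up).
Per-layer scan distance = 6050 / 0.15 = 40333.3 mm.
Scan time per layer: 40333.3 / 7920 → 5.0926 s.
Layer cycle = 5.0926 + 14.4, so 19.4926 s.
2160 layers × 19.4926 s/layer = 42104.016 s, i.e. 11.70 hours.

11.70 hours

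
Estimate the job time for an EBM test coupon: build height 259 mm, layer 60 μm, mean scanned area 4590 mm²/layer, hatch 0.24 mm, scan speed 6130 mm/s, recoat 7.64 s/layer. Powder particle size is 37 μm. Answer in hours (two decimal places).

Number of layers: 259 / 0.06 → 4317 (rounded up).
Per-layer scan distance: 4590 / 0.24 → 19125 mm.
Scan time per layer = 19125 / 6130, so 3.1199 s.
Layer cycle = 3.1199 + 7.64, so 10.7599 s.
4317 layers × 10.7599 s/layer = 46450.4883 s, i.e. 12.90 hours.

12.90 hours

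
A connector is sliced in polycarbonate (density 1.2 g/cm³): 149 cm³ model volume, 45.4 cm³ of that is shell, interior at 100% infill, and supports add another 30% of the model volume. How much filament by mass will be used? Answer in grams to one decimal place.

Volume inside the shell = 149 − 45.4, so 103.6 cm³.
Infill deposited = 1.00 × 103.6, so 103.6 cm³.
Support = 0.30 × 149, so 44.7 cm³.
Total printed volume = 45.4 + 103.6 + 44.7 = 193.7 cm³.
Mass = 193.7 × 1.2, so 232.44 g.

232.4 g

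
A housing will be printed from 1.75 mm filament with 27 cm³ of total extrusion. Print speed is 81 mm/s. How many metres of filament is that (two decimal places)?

Filament cross-section = π × (1.75/2)² = 2.4053 mm².
L = 27000 mm³ / 2.4053 mm² = 11225.21 mm, i.e. 11.23 m.

11.23 m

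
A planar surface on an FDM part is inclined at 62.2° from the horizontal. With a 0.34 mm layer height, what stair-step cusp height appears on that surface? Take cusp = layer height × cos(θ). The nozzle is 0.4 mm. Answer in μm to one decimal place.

Cusp = layer height × cos(62.2°) = 0.34 × 0.4664 = 0.158576 mm = 158.6 μm.

158.6 μm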